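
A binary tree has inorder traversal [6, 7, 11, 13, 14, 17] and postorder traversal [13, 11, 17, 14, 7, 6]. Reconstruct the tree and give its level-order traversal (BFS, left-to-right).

Inorder:   [6, 7, 11, 13, 14, 17]
Postorder: [13, 11, 17, 14, 7, 6]
Algorithm: postorder visits root last, so walk postorder right-to-left;
each value is the root of the current inorder slice — split it at that
value, recurse on the right subtree first, then the left.
Recursive splits:
  root=6; inorder splits into left=[], right=[7, 11, 13, 14, 17]
  root=7; inorder splits into left=[], right=[11, 13, 14, 17]
  root=14; inorder splits into left=[11, 13], right=[17]
  root=17; inorder splits into left=[], right=[]
  root=11; inorder splits into left=[], right=[13]
  root=13; inorder splits into left=[], right=[]
Reconstructed level-order: [6, 7, 14, 11, 17, 13]


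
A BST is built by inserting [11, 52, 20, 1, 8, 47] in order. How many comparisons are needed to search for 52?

Search path for 52: 11 -> 52
Found: True
Comparisons: 2


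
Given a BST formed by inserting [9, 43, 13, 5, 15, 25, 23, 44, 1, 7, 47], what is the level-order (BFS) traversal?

Tree insertion order: [9, 43, 13, 5, 15, 25, 23, 44, 1, 7, 47]
Tree (level-order array): [9, 5, 43, 1, 7, 13, 44, None, None, None, None, None, 15, None, 47, None, 25, None, None, 23]
BFS from the root, enqueuing left then right child of each popped node:
  queue [9] -> pop 9, enqueue [5, 43], visited so far: [9]
  queue [5, 43] -> pop 5, enqueue [1, 7], visited so far: [9, 5]
  queue [43, 1, 7] -> pop 43, enqueue [13, 44], visited so far: [9, 5, 43]
  queue [1, 7, 13, 44] -> pop 1, enqueue [none], visited so far: [9, 5, 43, 1]
  queue [7, 13, 44] -> pop 7, enqueue [none], visited so far: [9, 5, 43, 1, 7]
  queue [13, 44] -> pop 13, enqueue [15], visited so far: [9, 5, 43, 1, 7, 13]
  queue [44, 15] -> pop 44, enqueue [47], visited so far: [9, 5, 43, 1, 7, 13, 44]
  queue [15, 47] -> pop 15, enqueue [25], visited so far: [9, 5, 43, 1, 7, 13, 44, 15]
  queue [47, 25] -> pop 47, enqueue [none], visited so far: [9, 5, 43, 1, 7, 13, 44, 15, 47]
  queue [25] -> pop 25, enqueue [23], visited so far: [9, 5, 43, 1, 7, 13, 44, 15, 47, 25]
  queue [23] -> pop 23, enqueue [none], visited so far: [9, 5, 43, 1, 7, 13, 44, 15, 47, 25, 23]
Result: [9, 5, 43, 1, 7, 13, 44, 15, 47, 25, 23]


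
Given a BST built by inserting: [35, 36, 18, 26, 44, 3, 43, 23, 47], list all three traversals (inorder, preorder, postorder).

Tree insertion order: [35, 36, 18, 26, 44, 3, 43, 23, 47]
Tree (level-order array): [35, 18, 36, 3, 26, None, 44, None, None, 23, None, 43, 47]
Inorder (L, root, R): [3, 18, 23, 26, 35, 36, 43, 44, 47]
Preorder (root, L, R): [35, 18, 3, 26, 23, 36, 44, 43, 47]
Postorder (L, R, root): [3, 23, 26, 18, 43, 47, 44, 36, 35]


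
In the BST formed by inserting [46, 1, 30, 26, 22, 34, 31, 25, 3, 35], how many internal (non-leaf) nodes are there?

Tree built from: [46, 1, 30, 26, 22, 34, 31, 25, 3, 35]
Tree (level-order array): [46, 1, None, None, 30, 26, 34, 22, None, 31, 35, 3, 25]
Rule: An internal node has at least one child.
Per-node child counts:
  node 46: 1 child(ren)
  node 1: 1 child(ren)
  node 30: 2 child(ren)
  node 26: 1 child(ren)
  node 22: 2 child(ren)
  node 3: 0 child(ren)
  node 25: 0 child(ren)
  node 34: 2 child(ren)
  node 31: 0 child(ren)
  node 35: 0 child(ren)
Matching nodes: [46, 1, 30, 26, 22, 34]
Count of internal (non-leaf) nodes: 6


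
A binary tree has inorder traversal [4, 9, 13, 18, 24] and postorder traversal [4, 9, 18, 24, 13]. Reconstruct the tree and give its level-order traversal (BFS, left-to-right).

Inorder:   [4, 9, 13, 18, 24]
Postorder: [4, 9, 18, 24, 13]
Algorithm: postorder visits root last, so walk postorder right-to-left;
each value is the root of the current inorder slice — split it at that
value, recurse on the right subtree first, then the left.
Recursive splits:
  root=13; inorder splits into left=[4, 9], right=[18, 24]
  root=24; inorder splits into left=[18], right=[]
  root=18; inorder splits into left=[], right=[]
  root=9; inorder splits into left=[4], right=[]
  root=4; inorder splits into left=[], right=[]
Reconstructed level-order: [13, 9, 24, 4, 18]


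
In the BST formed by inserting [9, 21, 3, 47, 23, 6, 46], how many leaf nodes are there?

Tree built from: [9, 21, 3, 47, 23, 6, 46]
Tree (level-order array): [9, 3, 21, None, 6, None, 47, None, None, 23, None, None, 46]
Rule: A leaf has 0 children.
Per-node child counts:
  node 9: 2 child(ren)
  node 3: 1 child(ren)
  node 6: 0 child(ren)
  node 21: 1 child(ren)
  node 47: 1 child(ren)
  node 23: 1 child(ren)
  node 46: 0 child(ren)
Matching nodes: [6, 46]
Count of leaf nodes: 2


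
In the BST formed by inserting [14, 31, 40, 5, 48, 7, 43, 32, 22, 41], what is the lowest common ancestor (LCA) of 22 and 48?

Tree insertion order: [14, 31, 40, 5, 48, 7, 43, 32, 22, 41]
Tree (level-order array): [14, 5, 31, None, 7, 22, 40, None, None, None, None, 32, 48, None, None, 43, None, 41]
In a BST, the LCA of p=22, q=48 is the first node v on the
root-to-leaf path with p <= v <= q (go left if both < v, right if both > v).
Walk from root:
  at 14: both 22 and 48 > 14, go right
  at 31: 22 <= 31 <= 48, this is the LCA
LCA = 31


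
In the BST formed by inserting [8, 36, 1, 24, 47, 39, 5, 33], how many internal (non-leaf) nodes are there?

Tree built from: [8, 36, 1, 24, 47, 39, 5, 33]
Tree (level-order array): [8, 1, 36, None, 5, 24, 47, None, None, None, 33, 39]
Rule: An internal node has at least one child.
Per-node child counts:
  node 8: 2 child(ren)
  node 1: 1 child(ren)
  node 5: 0 child(ren)
  node 36: 2 child(ren)
  node 24: 1 child(ren)
  node 33: 0 child(ren)
  node 47: 1 child(ren)
  node 39: 0 child(ren)
Matching nodes: [8, 1, 36, 24, 47]
Count of internal (non-leaf) nodes: 5


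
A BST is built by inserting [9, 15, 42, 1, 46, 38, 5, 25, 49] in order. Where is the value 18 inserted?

Starting tree (level order): [9, 1, 15, None, 5, None, 42, None, None, 38, 46, 25, None, None, 49]
Insertion path: 9 -> 15 -> 42 -> 38 -> 25
Result: insert 18 as left child of 25
Final tree (level order): [9, 1, 15, None, 5, None, 42, None, None, 38, 46, 25, None, None, 49, 18]


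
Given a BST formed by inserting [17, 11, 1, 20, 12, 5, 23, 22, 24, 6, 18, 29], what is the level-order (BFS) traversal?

Tree insertion order: [17, 11, 1, 20, 12, 5, 23, 22, 24, 6, 18, 29]
Tree (level-order array): [17, 11, 20, 1, 12, 18, 23, None, 5, None, None, None, None, 22, 24, None, 6, None, None, None, 29]
BFS from the root, enqueuing left then right child of each popped node:
  queue [17] -> pop 17, enqueue [11, 20], visited so far: [17]
  queue [11, 20] -> pop 11, enqueue [1, 12], visited so far: [17, 11]
  queue [20, 1, 12] -> pop 20, enqueue [18, 23], visited so far: [17, 11, 20]
  queue [1, 12, 18, 23] -> pop 1, enqueue [5], visited so far: [17, 11, 20, 1]
  queue [12, 18, 23, 5] -> pop 12, enqueue [none], visited so far: [17, 11, 20, 1, 12]
  queue [18, 23, 5] -> pop 18, enqueue [none], visited so far: [17, 11, 20, 1, 12, 18]
  queue [23, 5] -> pop 23, enqueue [22, 24], visited so far: [17, 11, 20, 1, 12, 18, 23]
  queue [5, 22, 24] -> pop 5, enqueue [6], visited so far: [17, 11, 20, 1, 12, 18, 23, 5]
  queue [22, 24, 6] -> pop 22, enqueue [none], visited so far: [17, 11, 20, 1, 12, 18, 23, 5, 22]
  queue [24, 6] -> pop 24, enqueue [29], visited so far: [17, 11, 20, 1, 12, 18, 23, 5, 22, 24]
  queue [6, 29] -> pop 6, enqueue [none], visited so far: [17, 11, 20, 1, 12, 18, 23, 5, 22, 24, 6]
  queue [29] -> pop 29, enqueue [none], visited so far: [17, 11, 20, 1, 12, 18, 23, 5, 22, 24, 6, 29]
Result: [17, 11, 20, 1, 12, 18, 23, 5, 22, 24, 6, 29]


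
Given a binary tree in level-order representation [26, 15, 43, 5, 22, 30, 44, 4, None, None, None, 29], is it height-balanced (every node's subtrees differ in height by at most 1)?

Tree (level-order array): [26, 15, 43, 5, 22, 30, 44, 4, None, None, None, 29]
Definition: a tree is height-balanced if, at every node, |h(left) - h(right)| <= 1 (empty subtree has height -1).
Bottom-up per-node check:
  node 4: h_left=-1, h_right=-1, diff=0 [OK], height=0
  node 5: h_left=0, h_right=-1, diff=1 [OK], height=1
  node 22: h_left=-1, h_right=-1, diff=0 [OK], height=0
  node 15: h_left=1, h_right=0, diff=1 [OK], height=2
  node 29: h_left=-1, h_right=-1, diff=0 [OK], height=0
  node 30: h_left=0, h_right=-1, diff=1 [OK], height=1
  node 44: h_left=-1, h_right=-1, diff=0 [OK], height=0
  node 43: h_left=1, h_right=0, diff=1 [OK], height=2
  node 26: h_left=2, h_right=2, diff=0 [OK], height=3
All nodes satisfy the balance condition.
Result: Balanced


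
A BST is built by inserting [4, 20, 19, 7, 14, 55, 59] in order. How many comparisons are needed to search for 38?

Search path for 38: 4 -> 20 -> 55
Found: False
Comparisons: 3


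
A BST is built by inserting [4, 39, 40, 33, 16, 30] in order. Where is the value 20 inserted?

Starting tree (level order): [4, None, 39, 33, 40, 16, None, None, None, None, 30]
Insertion path: 4 -> 39 -> 33 -> 16 -> 30
Result: insert 20 as left child of 30
Final tree (level order): [4, None, 39, 33, 40, 16, None, None, None, None, 30, 20]


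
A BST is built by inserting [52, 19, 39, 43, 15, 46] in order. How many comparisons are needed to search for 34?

Search path for 34: 52 -> 19 -> 39
Found: False
Comparisons: 3


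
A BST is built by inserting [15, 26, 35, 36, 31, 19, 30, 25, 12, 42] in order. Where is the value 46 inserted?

Starting tree (level order): [15, 12, 26, None, None, 19, 35, None, 25, 31, 36, None, None, 30, None, None, 42]
Insertion path: 15 -> 26 -> 35 -> 36 -> 42
Result: insert 46 as right child of 42
Final tree (level order): [15, 12, 26, None, None, 19, 35, None, 25, 31, 36, None, None, 30, None, None, 42, None, None, None, 46]


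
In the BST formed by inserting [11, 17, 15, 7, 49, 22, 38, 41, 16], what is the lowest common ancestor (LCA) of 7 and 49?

Tree insertion order: [11, 17, 15, 7, 49, 22, 38, 41, 16]
Tree (level-order array): [11, 7, 17, None, None, 15, 49, None, 16, 22, None, None, None, None, 38, None, 41]
In a BST, the LCA of p=7, q=49 is the first node v on the
root-to-leaf path with p <= v <= q (go left if both < v, right if both > v).
Walk from root:
  at 11: 7 <= 11 <= 49, this is the LCA
LCA = 11


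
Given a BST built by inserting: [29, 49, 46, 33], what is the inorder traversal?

Tree insertion order: [29, 49, 46, 33]
Tree (level-order array): [29, None, 49, 46, None, 33]
Inorder traversal: [29, 33, 46, 49]


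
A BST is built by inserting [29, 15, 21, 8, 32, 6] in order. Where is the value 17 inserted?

Starting tree (level order): [29, 15, 32, 8, 21, None, None, 6]
Insertion path: 29 -> 15 -> 21
Result: insert 17 as left child of 21
Final tree (level order): [29, 15, 32, 8, 21, None, None, 6, None, 17]


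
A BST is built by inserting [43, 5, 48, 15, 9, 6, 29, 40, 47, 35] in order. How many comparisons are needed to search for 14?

Search path for 14: 43 -> 5 -> 15 -> 9
Found: False
Comparisons: 4


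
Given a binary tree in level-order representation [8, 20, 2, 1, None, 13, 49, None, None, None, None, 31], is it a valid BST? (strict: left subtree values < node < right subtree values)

Level-order array: [8, 20, 2, 1, None, 13, 49, None, None, None, None, 31]
Validate using subtree bounds (lo, hi): at each node, require lo < value < hi,
then recurse left with hi=value and right with lo=value.
Preorder trace (stopping at first violation):
  at node 8 with bounds (-inf, +inf): OK
  at node 20 with bounds (-inf, 8): VIOLATION
Node 20 violates its bound: not (-inf < 20 < 8).
Result: Not a valid BST


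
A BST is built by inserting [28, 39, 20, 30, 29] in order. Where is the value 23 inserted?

Starting tree (level order): [28, 20, 39, None, None, 30, None, 29]
Insertion path: 28 -> 20
Result: insert 23 as right child of 20
Final tree (level order): [28, 20, 39, None, 23, 30, None, None, None, 29]


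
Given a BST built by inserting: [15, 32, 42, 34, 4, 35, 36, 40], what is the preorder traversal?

Tree insertion order: [15, 32, 42, 34, 4, 35, 36, 40]
Tree (level-order array): [15, 4, 32, None, None, None, 42, 34, None, None, 35, None, 36, None, 40]
Preorder traversal: [15, 4, 32, 42, 34, 35, 36, 40]


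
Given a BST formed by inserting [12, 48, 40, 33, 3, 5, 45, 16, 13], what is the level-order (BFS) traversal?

Tree insertion order: [12, 48, 40, 33, 3, 5, 45, 16, 13]
Tree (level-order array): [12, 3, 48, None, 5, 40, None, None, None, 33, 45, 16, None, None, None, 13]
BFS from the root, enqueuing left then right child of each popped node:
  queue [12] -> pop 12, enqueue [3, 48], visited so far: [12]
  queue [3, 48] -> pop 3, enqueue [5], visited so far: [12, 3]
  queue [48, 5] -> pop 48, enqueue [40], visited so far: [12, 3, 48]
  queue [5, 40] -> pop 5, enqueue [none], visited so far: [12, 3, 48, 5]
  queue [40] -> pop 40, enqueue [33, 45], visited so far: [12, 3, 48, 5, 40]
  queue [33, 45] -> pop 33, enqueue [16], visited so far: [12, 3, 48, 5, 40, 33]
  queue [45, 16] -> pop 45, enqueue [none], visited so far: [12, 3, 48, 5, 40, 33, 45]
  queue [16] -> pop 16, enqueue [13], visited so far: [12, 3, 48, 5, 40, 33, 45, 16]
  queue [13] -> pop 13, enqueue [none], visited so far: [12, 3, 48, 5, 40, 33, 45, 16, 13]
Result: [12, 3, 48, 5, 40, 33, 45, 16, 13]


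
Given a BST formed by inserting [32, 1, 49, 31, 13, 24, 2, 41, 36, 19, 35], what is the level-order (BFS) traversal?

Tree insertion order: [32, 1, 49, 31, 13, 24, 2, 41, 36, 19, 35]
Tree (level-order array): [32, 1, 49, None, 31, 41, None, 13, None, 36, None, 2, 24, 35, None, None, None, 19]
BFS from the root, enqueuing left then right child of each popped node:
  queue [32] -> pop 32, enqueue [1, 49], visited so far: [32]
  queue [1, 49] -> pop 1, enqueue [31], visited so far: [32, 1]
  queue [49, 31] -> pop 49, enqueue [41], visited so far: [32, 1, 49]
  queue [31, 41] -> pop 31, enqueue [13], visited so far: [32, 1, 49, 31]
  queue [41, 13] -> pop 41, enqueue [36], visited so far: [32, 1, 49, 31, 41]
  queue [13, 36] -> pop 13, enqueue [2, 24], visited so far: [32, 1, 49, 31, 41, 13]
  queue [36, 2, 24] -> pop 36, enqueue [35], visited so far: [32, 1, 49, 31, 41, 13, 36]
  queue [2, 24, 35] -> pop 2, enqueue [none], visited so far: [32, 1, 49, 31, 41, 13, 36, 2]
  queue [24, 35] -> pop 24, enqueue [19], visited so far: [32, 1, 49, 31, 41, 13, 36, 2, 24]
  queue [35, 19] -> pop 35, enqueue [none], visited so far: [32, 1, 49, 31, 41, 13, 36, 2, 24, 35]
  queue [19] -> pop 19, enqueue [none], visited so far: [32, 1, 49, 31, 41, 13, 36, 2, 24, 35, 19]
Result: [32, 1, 49, 31, 41, 13, 36, 2, 24, 35, 19]


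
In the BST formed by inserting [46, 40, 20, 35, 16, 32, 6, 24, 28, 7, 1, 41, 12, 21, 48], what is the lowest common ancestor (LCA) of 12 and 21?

Tree insertion order: [46, 40, 20, 35, 16, 32, 6, 24, 28, 7, 1, 41, 12, 21, 48]
Tree (level-order array): [46, 40, 48, 20, 41, None, None, 16, 35, None, None, 6, None, 32, None, 1, 7, 24, None, None, None, None, 12, 21, 28]
In a BST, the LCA of p=12, q=21 is the first node v on the
root-to-leaf path with p <= v <= q (go left if both < v, right if both > v).
Walk from root:
  at 46: both 12 and 21 < 46, go left
  at 40: both 12 and 21 < 40, go left
  at 20: 12 <= 20 <= 21, this is the LCA
LCA = 20


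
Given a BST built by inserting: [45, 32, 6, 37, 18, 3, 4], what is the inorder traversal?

Tree insertion order: [45, 32, 6, 37, 18, 3, 4]
Tree (level-order array): [45, 32, None, 6, 37, 3, 18, None, None, None, 4]
Inorder traversal: [3, 4, 6, 18, 32, 37, 45]


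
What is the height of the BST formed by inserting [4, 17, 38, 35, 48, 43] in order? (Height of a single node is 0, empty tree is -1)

Insertion order: [4, 17, 38, 35, 48, 43]
Tree (level-order array): [4, None, 17, None, 38, 35, 48, None, None, 43]
Compute height bottom-up (empty subtree = -1):
  height(35) = 1 + max(-1, -1) = 0
  height(43) = 1 + max(-1, -1) = 0
  height(48) = 1 + max(0, -1) = 1
  height(38) = 1 + max(0, 1) = 2
  height(17) = 1 + max(-1, 2) = 3
  height(4) = 1 + max(-1, 3) = 4
Height = 4


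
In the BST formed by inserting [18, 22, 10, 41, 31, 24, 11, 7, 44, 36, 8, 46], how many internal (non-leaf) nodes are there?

Tree built from: [18, 22, 10, 41, 31, 24, 11, 7, 44, 36, 8, 46]
Tree (level-order array): [18, 10, 22, 7, 11, None, 41, None, 8, None, None, 31, 44, None, None, 24, 36, None, 46]
Rule: An internal node has at least one child.
Per-node child counts:
  node 18: 2 child(ren)
  node 10: 2 child(ren)
  node 7: 1 child(ren)
  node 8: 0 child(ren)
  node 11: 0 child(ren)
  node 22: 1 child(ren)
  node 41: 2 child(ren)
  node 31: 2 child(ren)
  node 24: 0 child(ren)
  node 36: 0 child(ren)
  node 44: 1 child(ren)
  node 46: 0 child(ren)
Matching nodes: [18, 10, 7, 22, 41, 31, 44]
Count of internal (non-leaf) nodes: 7


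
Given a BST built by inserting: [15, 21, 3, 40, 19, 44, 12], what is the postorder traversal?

Tree insertion order: [15, 21, 3, 40, 19, 44, 12]
Tree (level-order array): [15, 3, 21, None, 12, 19, 40, None, None, None, None, None, 44]
Postorder traversal: [12, 3, 19, 44, 40, 21, 15]


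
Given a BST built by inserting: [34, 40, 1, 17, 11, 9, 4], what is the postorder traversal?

Tree insertion order: [34, 40, 1, 17, 11, 9, 4]
Tree (level-order array): [34, 1, 40, None, 17, None, None, 11, None, 9, None, 4]
Postorder traversal: [4, 9, 11, 17, 1, 40, 34]


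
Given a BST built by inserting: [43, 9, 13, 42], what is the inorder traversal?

Tree insertion order: [43, 9, 13, 42]
Tree (level-order array): [43, 9, None, None, 13, None, 42]
Inorder traversal: [9, 13, 42, 43]


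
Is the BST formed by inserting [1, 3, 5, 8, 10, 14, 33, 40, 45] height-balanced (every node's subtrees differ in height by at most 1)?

Tree (level-order array): [1, None, 3, None, 5, None, 8, None, 10, None, 14, None, 33, None, 40, None, 45]
Definition: a tree is height-balanced if, at every node, |h(left) - h(right)| <= 1 (empty subtree has height -1).
Bottom-up per-node check:
  node 45: h_left=-1, h_right=-1, diff=0 [OK], height=0
  node 40: h_left=-1, h_right=0, diff=1 [OK], height=1
  node 33: h_left=-1, h_right=1, diff=2 [FAIL (|-1-1|=2 > 1)], height=2
  node 14: h_left=-1, h_right=2, diff=3 [FAIL (|-1-2|=3 > 1)], height=3
  node 10: h_left=-1, h_right=3, diff=4 [FAIL (|-1-3|=4 > 1)], height=4
  node 8: h_left=-1, h_right=4, diff=5 [FAIL (|-1-4|=5 > 1)], height=5
  node 5: h_left=-1, h_right=5, diff=6 [FAIL (|-1-5|=6 > 1)], height=6
  node 3: h_left=-1, h_right=6, diff=7 [FAIL (|-1-6|=7 > 1)], height=7
  node 1: h_left=-1, h_right=7, diff=8 [FAIL (|-1-7|=8 > 1)], height=8
Node 33 violates the condition: |-1 - 1| = 2 > 1.
Result: Not balanced


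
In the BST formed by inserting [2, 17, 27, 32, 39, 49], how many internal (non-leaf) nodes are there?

Tree built from: [2, 17, 27, 32, 39, 49]
Tree (level-order array): [2, None, 17, None, 27, None, 32, None, 39, None, 49]
Rule: An internal node has at least one child.
Per-node child counts:
  node 2: 1 child(ren)
  node 17: 1 child(ren)
  node 27: 1 child(ren)
  node 32: 1 child(ren)
  node 39: 1 child(ren)
  node 49: 0 child(ren)
Matching nodes: [2, 17, 27, 32, 39]
Count of internal (non-leaf) nodes: 5


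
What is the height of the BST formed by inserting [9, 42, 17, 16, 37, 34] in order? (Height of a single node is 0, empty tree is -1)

Insertion order: [9, 42, 17, 16, 37, 34]
Tree (level-order array): [9, None, 42, 17, None, 16, 37, None, None, 34]
Compute height bottom-up (empty subtree = -1):
  height(16) = 1 + max(-1, -1) = 0
  height(34) = 1 + max(-1, -1) = 0
  height(37) = 1 + max(0, -1) = 1
  height(17) = 1 + max(0, 1) = 2
  height(42) = 1 + max(2, -1) = 3
  height(9) = 1 + max(-1, 3) = 4
Height = 4


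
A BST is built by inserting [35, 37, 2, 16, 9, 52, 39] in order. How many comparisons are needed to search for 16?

Search path for 16: 35 -> 2 -> 16
Found: True
Comparisons: 3


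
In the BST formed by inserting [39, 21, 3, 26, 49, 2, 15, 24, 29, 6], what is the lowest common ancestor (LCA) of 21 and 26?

Tree insertion order: [39, 21, 3, 26, 49, 2, 15, 24, 29, 6]
Tree (level-order array): [39, 21, 49, 3, 26, None, None, 2, 15, 24, 29, None, None, 6]
In a BST, the LCA of p=21, q=26 is the first node v on the
root-to-leaf path with p <= v <= q (go left if both < v, right if both > v).
Walk from root:
  at 39: both 21 and 26 < 39, go left
  at 21: 21 <= 21 <= 26, this is the LCA
LCA = 21


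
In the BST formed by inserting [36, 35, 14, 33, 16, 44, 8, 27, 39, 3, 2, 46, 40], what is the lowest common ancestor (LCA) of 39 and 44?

Tree insertion order: [36, 35, 14, 33, 16, 44, 8, 27, 39, 3, 2, 46, 40]
Tree (level-order array): [36, 35, 44, 14, None, 39, 46, 8, 33, None, 40, None, None, 3, None, 16, None, None, None, 2, None, None, 27]
In a BST, the LCA of p=39, q=44 is the first node v on the
root-to-leaf path with p <= v <= q (go left if both < v, right if both > v).
Walk from root:
  at 36: both 39 and 44 > 36, go right
  at 44: 39 <= 44 <= 44, this is the LCA
LCA = 44


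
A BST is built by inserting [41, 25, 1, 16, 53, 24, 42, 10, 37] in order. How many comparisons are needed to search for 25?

Search path for 25: 41 -> 25
Found: True
Comparisons: 2


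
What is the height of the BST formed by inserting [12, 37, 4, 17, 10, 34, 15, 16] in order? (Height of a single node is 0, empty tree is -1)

Insertion order: [12, 37, 4, 17, 10, 34, 15, 16]
Tree (level-order array): [12, 4, 37, None, 10, 17, None, None, None, 15, 34, None, 16]
Compute height bottom-up (empty subtree = -1):
  height(10) = 1 + max(-1, -1) = 0
  height(4) = 1 + max(-1, 0) = 1
  height(16) = 1 + max(-1, -1) = 0
  height(15) = 1 + max(-1, 0) = 1
  height(34) = 1 + max(-1, -1) = 0
  height(17) = 1 + max(1, 0) = 2
  height(37) = 1 + max(2, -1) = 3
  height(12) = 1 + max(1, 3) = 4
Height = 4


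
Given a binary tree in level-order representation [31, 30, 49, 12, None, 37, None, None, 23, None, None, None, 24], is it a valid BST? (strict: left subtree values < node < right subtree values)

Level-order array: [31, 30, 49, 12, None, 37, None, None, 23, None, None, None, 24]
Validate using subtree bounds (lo, hi): at each node, require lo < value < hi,
then recurse left with hi=value and right with lo=value.
Preorder trace (stopping at first violation):
  at node 31 with bounds (-inf, +inf): OK
  at node 30 with bounds (-inf, 31): OK
  at node 12 with bounds (-inf, 30): OK
  at node 23 with bounds (12, 30): OK
  at node 24 with bounds (23, 30): OK
  at node 49 with bounds (31, +inf): OK
  at node 37 with bounds (31, 49): OK
No violation found at any node.
Result: Valid BST


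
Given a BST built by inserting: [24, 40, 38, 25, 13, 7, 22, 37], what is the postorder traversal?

Tree insertion order: [24, 40, 38, 25, 13, 7, 22, 37]
Tree (level-order array): [24, 13, 40, 7, 22, 38, None, None, None, None, None, 25, None, None, 37]
Postorder traversal: [7, 22, 13, 37, 25, 38, 40, 24]


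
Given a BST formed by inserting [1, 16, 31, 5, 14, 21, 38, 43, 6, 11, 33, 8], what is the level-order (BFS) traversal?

Tree insertion order: [1, 16, 31, 5, 14, 21, 38, 43, 6, 11, 33, 8]
Tree (level-order array): [1, None, 16, 5, 31, None, 14, 21, 38, 6, None, None, None, 33, 43, None, 11, None, None, None, None, 8]
BFS from the root, enqueuing left then right child of each popped node:
  queue [1] -> pop 1, enqueue [16], visited so far: [1]
  queue [16] -> pop 16, enqueue [5, 31], visited so far: [1, 16]
  queue [5, 31] -> pop 5, enqueue [14], visited so far: [1, 16, 5]
  queue [31, 14] -> pop 31, enqueue [21, 38], visited so far: [1, 16, 5, 31]
  queue [14, 21, 38] -> pop 14, enqueue [6], visited so far: [1, 16, 5, 31, 14]
  queue [21, 38, 6] -> pop 21, enqueue [none], visited so far: [1, 16, 5, 31, 14, 21]
  queue [38, 6] -> pop 38, enqueue [33, 43], visited so far: [1, 16, 5, 31, 14, 21, 38]
  queue [6, 33, 43] -> pop 6, enqueue [11], visited so far: [1, 16, 5, 31, 14, 21, 38, 6]
  queue [33, 43, 11] -> pop 33, enqueue [none], visited so far: [1, 16, 5, 31, 14, 21, 38, 6, 33]
  queue [43, 11] -> pop 43, enqueue [none], visited so far: [1, 16, 5, 31, 14, 21, 38, 6, 33, 43]
  queue [11] -> pop 11, enqueue [8], visited so far: [1, 16, 5, 31, 14, 21, 38, 6, 33, 43, 11]
  queue [8] -> pop 8, enqueue [none], visited so far: [1, 16, 5, 31, 14, 21, 38, 6, 33, 43, 11, 8]
Result: [1, 16, 5, 31, 14, 21, 38, 6, 33, 43, 11, 8]


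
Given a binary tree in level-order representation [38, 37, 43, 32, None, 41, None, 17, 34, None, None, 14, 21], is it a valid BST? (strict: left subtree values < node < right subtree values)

Level-order array: [38, 37, 43, 32, None, 41, None, 17, 34, None, None, 14, 21]
Validate using subtree bounds (lo, hi): at each node, require lo < value < hi,
then recurse left with hi=value and right with lo=value.
Preorder trace (stopping at first violation):
  at node 38 with bounds (-inf, +inf): OK
  at node 37 with bounds (-inf, 38): OK
  at node 32 with bounds (-inf, 37): OK
  at node 17 with bounds (-inf, 32): OK
  at node 14 with bounds (-inf, 17): OK
  at node 21 with bounds (17, 32): OK
  at node 34 with bounds (32, 37): OK
  at node 43 with bounds (38, +inf): OK
  at node 41 with bounds (38, 43): OK
No violation found at any node.
Result: Valid BST


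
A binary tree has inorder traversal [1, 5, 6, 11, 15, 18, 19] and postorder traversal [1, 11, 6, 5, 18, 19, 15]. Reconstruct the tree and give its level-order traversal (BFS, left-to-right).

Inorder:   [1, 5, 6, 11, 15, 18, 19]
Postorder: [1, 11, 6, 5, 18, 19, 15]
Algorithm: postorder visits root last, so walk postorder right-to-left;
each value is the root of the current inorder slice — split it at that
value, recurse on the right subtree first, then the left.
Recursive splits:
  root=15; inorder splits into left=[1, 5, 6, 11], right=[18, 19]
  root=19; inorder splits into left=[18], right=[]
  root=18; inorder splits into left=[], right=[]
  root=5; inorder splits into left=[1], right=[6, 11]
  root=6; inorder splits into left=[], right=[11]
  root=11; inorder splits into left=[], right=[]
  root=1; inorder splits into left=[], right=[]
Reconstructed level-order: [15, 5, 19, 1, 6, 18, 11]


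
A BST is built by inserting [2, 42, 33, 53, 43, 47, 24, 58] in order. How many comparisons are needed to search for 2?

Search path for 2: 2
Found: True
Comparisons: 1


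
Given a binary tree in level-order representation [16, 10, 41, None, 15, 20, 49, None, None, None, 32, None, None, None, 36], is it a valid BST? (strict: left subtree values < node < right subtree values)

Level-order array: [16, 10, 41, None, 15, 20, 49, None, None, None, 32, None, None, None, 36]
Validate using subtree bounds (lo, hi): at each node, require lo < value < hi,
then recurse left with hi=value and right with lo=value.
Preorder trace (stopping at first violation):
  at node 16 with bounds (-inf, +inf): OK
  at node 10 with bounds (-inf, 16): OK
  at node 15 with bounds (10, 16): OK
  at node 41 with bounds (16, +inf): OK
  at node 20 with bounds (16, 41): OK
  at node 32 with bounds (20, 41): OK
  at node 36 with bounds (32, 41): OK
  at node 49 with bounds (41, +inf): OK
No violation found at any node.
Result: Valid BST


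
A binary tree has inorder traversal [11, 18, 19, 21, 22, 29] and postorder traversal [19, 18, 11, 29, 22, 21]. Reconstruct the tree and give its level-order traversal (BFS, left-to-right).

Inorder:   [11, 18, 19, 21, 22, 29]
Postorder: [19, 18, 11, 29, 22, 21]
Algorithm: postorder visits root last, so walk postorder right-to-left;
each value is the root of the current inorder slice — split it at that
value, recurse on the right subtree first, then the left.
Recursive splits:
  root=21; inorder splits into left=[11, 18, 19], right=[22, 29]
  root=22; inorder splits into left=[], right=[29]
  root=29; inorder splits into left=[], right=[]
  root=11; inorder splits into left=[], right=[18, 19]
  root=18; inorder splits into left=[], right=[19]
  root=19; inorder splits into left=[], right=[]
Reconstructed level-order: [21, 11, 22, 18, 29, 19]


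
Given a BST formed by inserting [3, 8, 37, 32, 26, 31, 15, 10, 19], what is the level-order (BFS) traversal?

Tree insertion order: [3, 8, 37, 32, 26, 31, 15, 10, 19]
Tree (level-order array): [3, None, 8, None, 37, 32, None, 26, None, 15, 31, 10, 19]
BFS from the root, enqueuing left then right child of each popped node:
  queue [3] -> pop 3, enqueue [8], visited so far: [3]
  queue [8] -> pop 8, enqueue [37], visited so far: [3, 8]
  queue [37] -> pop 37, enqueue [32], visited so far: [3, 8, 37]
  queue [32] -> pop 32, enqueue [26], visited so far: [3, 8, 37, 32]
  queue [26] -> pop 26, enqueue [15, 31], visited so far: [3, 8, 37, 32, 26]
  queue [15, 31] -> pop 15, enqueue [10, 19], visited so far: [3, 8, 37, 32, 26, 15]
  queue [31, 10, 19] -> pop 31, enqueue [none], visited so far: [3, 8, 37, 32, 26, 15, 31]
  queue [10, 19] -> pop 10, enqueue [none], visited so far: [3, 8, 37, 32, 26, 15, 31, 10]
  queue [19] -> pop 19, enqueue [none], visited so far: [3, 8, 37, 32, 26, 15, 31, 10, 19]
Result: [3, 8, 37, 32, 26, 15, 31, 10, 19]


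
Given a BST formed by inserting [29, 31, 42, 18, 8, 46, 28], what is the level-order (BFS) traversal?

Tree insertion order: [29, 31, 42, 18, 8, 46, 28]
Tree (level-order array): [29, 18, 31, 8, 28, None, 42, None, None, None, None, None, 46]
BFS from the root, enqueuing left then right child of each popped node:
  queue [29] -> pop 29, enqueue [18, 31], visited so far: [29]
  queue [18, 31] -> pop 18, enqueue [8, 28], visited so far: [29, 18]
  queue [31, 8, 28] -> pop 31, enqueue [42], visited so far: [29, 18, 31]
  queue [8, 28, 42] -> pop 8, enqueue [none], visited so far: [29, 18, 31, 8]
  queue [28, 42] -> pop 28, enqueue [none], visited so far: [29, 18, 31, 8, 28]
  queue [42] -> pop 42, enqueue [46], visited so far: [29, 18, 31, 8, 28, 42]
  queue [46] -> pop 46, enqueue [none], visited so far: [29, 18, 31, 8, 28, 42, 46]
Result: [29, 18, 31, 8, 28, 42, 46]


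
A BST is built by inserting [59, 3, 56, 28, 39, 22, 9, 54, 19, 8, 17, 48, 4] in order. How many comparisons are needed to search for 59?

Search path for 59: 59
Found: True
Comparisons: 1


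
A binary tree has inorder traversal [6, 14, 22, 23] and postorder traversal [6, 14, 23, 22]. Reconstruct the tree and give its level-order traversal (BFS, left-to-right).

Inorder:   [6, 14, 22, 23]
Postorder: [6, 14, 23, 22]
Algorithm: postorder visits root last, so walk postorder right-to-left;
each value is the root of the current inorder slice — split it at that
value, recurse on the right subtree first, then the left.
Recursive splits:
  root=22; inorder splits into left=[6, 14], right=[23]
  root=23; inorder splits into left=[], right=[]
  root=14; inorder splits into left=[6], right=[]
  root=6; inorder splits into left=[], right=[]
Reconstructed level-order: [22, 14, 23, 6]


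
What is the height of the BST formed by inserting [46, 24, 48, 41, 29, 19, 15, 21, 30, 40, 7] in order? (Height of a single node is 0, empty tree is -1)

Insertion order: [46, 24, 48, 41, 29, 19, 15, 21, 30, 40, 7]
Tree (level-order array): [46, 24, 48, 19, 41, None, None, 15, 21, 29, None, 7, None, None, None, None, 30, None, None, None, 40]
Compute height bottom-up (empty subtree = -1):
  height(7) = 1 + max(-1, -1) = 0
  height(15) = 1 + max(0, -1) = 1
  height(21) = 1 + max(-1, -1) = 0
  height(19) = 1 + max(1, 0) = 2
  height(40) = 1 + max(-1, -1) = 0
  height(30) = 1 + max(-1, 0) = 1
  height(29) = 1 + max(-1, 1) = 2
  height(41) = 1 + max(2, -1) = 3
  height(24) = 1 + max(2, 3) = 4
  height(48) = 1 + max(-1, -1) = 0
  height(46) = 1 + max(4, 0) = 5
Height = 5


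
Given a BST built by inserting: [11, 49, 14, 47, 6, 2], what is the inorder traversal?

Tree insertion order: [11, 49, 14, 47, 6, 2]
Tree (level-order array): [11, 6, 49, 2, None, 14, None, None, None, None, 47]
Inorder traversal: [2, 6, 11, 14, 47, 49]


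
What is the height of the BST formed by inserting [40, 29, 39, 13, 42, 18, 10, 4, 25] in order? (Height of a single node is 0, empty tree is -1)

Insertion order: [40, 29, 39, 13, 42, 18, 10, 4, 25]
Tree (level-order array): [40, 29, 42, 13, 39, None, None, 10, 18, None, None, 4, None, None, 25]
Compute height bottom-up (empty subtree = -1):
  height(4) = 1 + max(-1, -1) = 0
  height(10) = 1 + max(0, -1) = 1
  height(25) = 1 + max(-1, -1) = 0
  height(18) = 1 + max(-1, 0) = 1
  height(13) = 1 + max(1, 1) = 2
  height(39) = 1 + max(-1, -1) = 0
  height(29) = 1 + max(2, 0) = 3
  height(42) = 1 + max(-1, -1) = 0
  height(40) = 1 + max(3, 0) = 4
Height = 4


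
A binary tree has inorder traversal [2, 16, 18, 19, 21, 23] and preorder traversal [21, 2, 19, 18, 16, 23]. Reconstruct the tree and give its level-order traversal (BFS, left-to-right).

Inorder:  [2, 16, 18, 19, 21, 23]
Preorder: [21, 2, 19, 18, 16, 23]
Algorithm: preorder visits root first, so consume preorder in order;
for each root, split the current inorder slice at that value into
left-subtree inorder and right-subtree inorder, then recurse.
Recursive splits:
  root=21; inorder splits into left=[2, 16, 18, 19], right=[23]
  root=2; inorder splits into left=[], right=[16, 18, 19]
  root=19; inorder splits into left=[16, 18], right=[]
  root=18; inorder splits into left=[16], right=[]
  root=16; inorder splits into left=[], right=[]
  root=23; inorder splits into left=[], right=[]
Reconstructed level-order: [21, 2, 23, 19, 18, 16]


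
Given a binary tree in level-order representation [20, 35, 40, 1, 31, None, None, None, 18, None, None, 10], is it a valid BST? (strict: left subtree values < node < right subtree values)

Level-order array: [20, 35, 40, 1, 31, None, None, None, 18, None, None, 10]
Validate using subtree bounds (lo, hi): at each node, require lo < value < hi,
then recurse left with hi=value and right with lo=value.
Preorder trace (stopping at first violation):
  at node 20 with bounds (-inf, +inf): OK
  at node 35 with bounds (-inf, 20): VIOLATION
Node 35 violates its bound: not (-inf < 35 < 20).
Result: Not a valid BST


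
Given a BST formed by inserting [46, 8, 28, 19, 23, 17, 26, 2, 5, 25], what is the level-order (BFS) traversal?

Tree insertion order: [46, 8, 28, 19, 23, 17, 26, 2, 5, 25]
Tree (level-order array): [46, 8, None, 2, 28, None, 5, 19, None, None, None, 17, 23, None, None, None, 26, 25]
BFS from the root, enqueuing left then right child of each popped node:
  queue [46] -> pop 46, enqueue [8], visited so far: [46]
  queue [8] -> pop 8, enqueue [2, 28], visited so far: [46, 8]
  queue [2, 28] -> pop 2, enqueue [5], visited so far: [46, 8, 2]
  queue [28, 5] -> pop 28, enqueue [19], visited so far: [46, 8, 2, 28]
  queue [5, 19] -> pop 5, enqueue [none], visited so far: [46, 8, 2, 28, 5]
  queue [19] -> pop 19, enqueue [17, 23], visited so far: [46, 8, 2, 28, 5, 19]
  queue [17, 23] -> pop 17, enqueue [none], visited so far: [46, 8, 2, 28, 5, 19, 17]
  queue [23] -> pop 23, enqueue [26], visited so far: [46, 8, 2, 28, 5, 19, 17, 23]
  queue [26] -> pop 26, enqueue [25], visited so far: [46, 8, 2, 28, 5, 19, 17, 23, 26]
  queue [25] -> pop 25, enqueue [none], visited so far: [46, 8, 2, 28, 5, 19, 17, 23, 26, 25]
Result: [46, 8, 2, 28, 5, 19, 17, 23, 26, 25]


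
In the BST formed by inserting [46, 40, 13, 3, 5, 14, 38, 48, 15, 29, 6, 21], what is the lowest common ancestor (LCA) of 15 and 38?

Tree insertion order: [46, 40, 13, 3, 5, 14, 38, 48, 15, 29, 6, 21]
Tree (level-order array): [46, 40, 48, 13, None, None, None, 3, 14, None, 5, None, 38, None, 6, 15, None, None, None, None, 29, 21]
In a BST, the LCA of p=15, q=38 is the first node v on the
root-to-leaf path with p <= v <= q (go left if both < v, right if both > v).
Walk from root:
  at 46: both 15 and 38 < 46, go left
  at 40: both 15 and 38 < 40, go left
  at 13: both 15 and 38 > 13, go right
  at 14: both 15 and 38 > 14, go right
  at 38: 15 <= 38 <= 38, this is the LCA
LCA = 38


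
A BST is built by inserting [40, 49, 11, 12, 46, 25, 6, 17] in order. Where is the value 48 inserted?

Starting tree (level order): [40, 11, 49, 6, 12, 46, None, None, None, None, 25, None, None, 17]
Insertion path: 40 -> 49 -> 46
Result: insert 48 as right child of 46
Final tree (level order): [40, 11, 49, 6, 12, 46, None, None, None, None, 25, None, 48, 17]


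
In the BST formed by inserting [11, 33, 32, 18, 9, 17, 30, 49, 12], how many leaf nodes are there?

Tree built from: [11, 33, 32, 18, 9, 17, 30, 49, 12]
Tree (level-order array): [11, 9, 33, None, None, 32, 49, 18, None, None, None, 17, 30, 12]
Rule: A leaf has 0 children.
Per-node child counts:
  node 11: 2 child(ren)
  node 9: 0 child(ren)
  node 33: 2 child(ren)
  node 32: 1 child(ren)
  node 18: 2 child(ren)
  node 17: 1 child(ren)
  node 12: 0 child(ren)
  node 30: 0 child(ren)
  node 49: 0 child(ren)
Matching nodes: [9, 12, 30, 49]
Count of leaf nodes: 4


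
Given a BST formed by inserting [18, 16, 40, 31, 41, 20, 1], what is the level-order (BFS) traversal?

Tree insertion order: [18, 16, 40, 31, 41, 20, 1]
Tree (level-order array): [18, 16, 40, 1, None, 31, 41, None, None, 20]
BFS from the root, enqueuing left then right child of each popped node:
  queue [18] -> pop 18, enqueue [16, 40], visited so far: [18]
  queue [16, 40] -> pop 16, enqueue [1], visited so far: [18, 16]
  queue [40, 1] -> pop 40, enqueue [31, 41], visited so far: [18, 16, 40]
  queue [1, 31, 41] -> pop 1, enqueue [none], visited so far: [18, 16, 40, 1]
  queue [31, 41] -> pop 31, enqueue [20], visited so far: [18, 16, 40, 1, 31]
  queue [41, 20] -> pop 41, enqueue [none], visited so far: [18, 16, 40, 1, 31, 41]
  queue [20] -> pop 20, enqueue [none], visited so far: [18, 16, 40, 1, 31, 41, 20]
Result: [18, 16, 40, 1, 31, 41, 20]


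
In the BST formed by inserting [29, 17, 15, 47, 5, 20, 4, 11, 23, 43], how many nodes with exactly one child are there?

Tree built from: [29, 17, 15, 47, 5, 20, 4, 11, 23, 43]
Tree (level-order array): [29, 17, 47, 15, 20, 43, None, 5, None, None, 23, None, None, 4, 11]
Rule: These are nodes with exactly 1 non-null child.
Per-node child counts:
  node 29: 2 child(ren)
  node 17: 2 child(ren)
  node 15: 1 child(ren)
  node 5: 2 child(ren)
  node 4: 0 child(ren)
  node 11: 0 child(ren)
  node 20: 1 child(ren)
  node 23: 0 child(ren)
  node 47: 1 child(ren)
  node 43: 0 child(ren)
Matching nodes: [15, 20, 47]
Count of nodes with exactly one child: 3


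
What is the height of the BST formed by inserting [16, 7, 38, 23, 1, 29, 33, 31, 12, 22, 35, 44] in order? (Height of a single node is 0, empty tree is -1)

Insertion order: [16, 7, 38, 23, 1, 29, 33, 31, 12, 22, 35, 44]
Tree (level-order array): [16, 7, 38, 1, 12, 23, 44, None, None, None, None, 22, 29, None, None, None, None, None, 33, 31, 35]
Compute height bottom-up (empty subtree = -1):
  height(1) = 1 + max(-1, -1) = 0
  height(12) = 1 + max(-1, -1) = 0
  height(7) = 1 + max(0, 0) = 1
  height(22) = 1 + max(-1, -1) = 0
  height(31) = 1 + max(-1, -1) = 0
  height(35) = 1 + max(-1, -1) = 0
  height(33) = 1 + max(0, 0) = 1
  height(29) = 1 + max(-1, 1) = 2
  height(23) = 1 + max(0, 2) = 3
  height(44) = 1 + max(-1, -1) = 0
  height(38) = 1 + max(3, 0) = 4
  height(16) = 1 + max(1, 4) = 5
Height = 5


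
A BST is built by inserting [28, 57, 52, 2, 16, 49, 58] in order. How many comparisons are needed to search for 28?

Search path for 28: 28
Found: True
Comparisons: 1


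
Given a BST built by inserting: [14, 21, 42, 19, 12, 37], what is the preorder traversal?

Tree insertion order: [14, 21, 42, 19, 12, 37]
Tree (level-order array): [14, 12, 21, None, None, 19, 42, None, None, 37]
Preorder traversal: [14, 12, 21, 19, 42, 37]


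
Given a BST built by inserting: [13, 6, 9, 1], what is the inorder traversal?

Tree insertion order: [13, 6, 9, 1]
Tree (level-order array): [13, 6, None, 1, 9]
Inorder traversal: [1, 6, 9, 13]


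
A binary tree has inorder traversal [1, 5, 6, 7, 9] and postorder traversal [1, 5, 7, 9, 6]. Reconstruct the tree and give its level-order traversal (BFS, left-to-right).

Inorder:   [1, 5, 6, 7, 9]
Postorder: [1, 5, 7, 9, 6]
Algorithm: postorder visits root last, so walk postorder right-to-left;
each value is the root of the current inorder slice — split it at that
value, recurse on the right subtree first, then the left.
Recursive splits:
  root=6; inorder splits into left=[1, 5], right=[7, 9]
  root=9; inorder splits into left=[7], right=[]
  root=7; inorder splits into left=[], right=[]
  root=5; inorder splits into left=[1], right=[]
  root=1; inorder splits into left=[], right=[]
Reconstructed level-order: [6, 5, 9, 1, 7]
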